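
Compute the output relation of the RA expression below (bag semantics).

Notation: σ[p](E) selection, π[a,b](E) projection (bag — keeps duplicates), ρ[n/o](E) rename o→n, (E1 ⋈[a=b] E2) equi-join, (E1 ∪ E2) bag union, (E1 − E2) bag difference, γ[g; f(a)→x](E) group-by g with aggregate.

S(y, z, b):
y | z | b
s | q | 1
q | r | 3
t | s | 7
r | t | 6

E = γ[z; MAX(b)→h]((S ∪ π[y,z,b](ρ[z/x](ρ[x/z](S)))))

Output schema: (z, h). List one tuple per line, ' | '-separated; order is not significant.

Stepwise |·|:
  S → 4
  S → 4
  ρ[x/z](S) → 4
  ρ[z/x](ρ[x/z](S)) → 4
  π[y,z,b](ρ[z/x](ρ[x/z](S))) → 4
  (S ∪ π[y,z,b](ρ[z/x](ρ[x/z](S)))) → 8
  γ[z; MAX(b)→h]((S ∪ π[y,z,b](ρ[z/x](ρ[x/z](S))))) → 4

== RESULT ==
z | h
q | 1
r | 3
s | 7
t | 6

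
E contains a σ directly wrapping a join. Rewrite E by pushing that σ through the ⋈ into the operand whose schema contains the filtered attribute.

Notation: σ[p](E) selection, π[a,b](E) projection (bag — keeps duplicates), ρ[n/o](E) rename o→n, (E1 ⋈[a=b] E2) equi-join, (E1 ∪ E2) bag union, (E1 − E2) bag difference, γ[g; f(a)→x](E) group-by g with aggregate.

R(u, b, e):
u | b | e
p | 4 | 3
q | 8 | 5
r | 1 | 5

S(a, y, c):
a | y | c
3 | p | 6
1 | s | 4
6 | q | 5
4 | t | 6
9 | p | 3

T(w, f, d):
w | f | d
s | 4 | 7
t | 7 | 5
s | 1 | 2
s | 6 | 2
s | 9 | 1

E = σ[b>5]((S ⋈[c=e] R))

σ filters on b, owned by the right side.
E' = (S ⋈[c=e] σ[b>5](R))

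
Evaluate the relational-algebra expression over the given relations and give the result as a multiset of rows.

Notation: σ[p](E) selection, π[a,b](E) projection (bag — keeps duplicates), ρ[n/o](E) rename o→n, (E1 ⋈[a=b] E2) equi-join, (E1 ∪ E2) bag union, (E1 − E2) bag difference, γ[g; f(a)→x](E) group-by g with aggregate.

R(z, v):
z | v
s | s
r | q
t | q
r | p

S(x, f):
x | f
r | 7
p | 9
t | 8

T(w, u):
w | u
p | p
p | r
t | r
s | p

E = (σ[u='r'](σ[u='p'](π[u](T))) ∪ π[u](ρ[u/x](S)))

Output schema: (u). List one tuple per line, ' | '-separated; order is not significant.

Stepwise |·|:
  T → 4
  π[u](T) → 4
  σ[u='p'](π[u](T)) → 2
  σ[u='r'](σ[u='p'](π[u](T))) → 0
  S → 3
  ρ[u/x](S) → 3
  π[u](ρ[u/x](S)) → 3
  (σ[u='r'](σ[u='p'](π[u](T))) ∪ π[u](ρ[u/x](S))) → 3

== RESULT ==
u
p
r
t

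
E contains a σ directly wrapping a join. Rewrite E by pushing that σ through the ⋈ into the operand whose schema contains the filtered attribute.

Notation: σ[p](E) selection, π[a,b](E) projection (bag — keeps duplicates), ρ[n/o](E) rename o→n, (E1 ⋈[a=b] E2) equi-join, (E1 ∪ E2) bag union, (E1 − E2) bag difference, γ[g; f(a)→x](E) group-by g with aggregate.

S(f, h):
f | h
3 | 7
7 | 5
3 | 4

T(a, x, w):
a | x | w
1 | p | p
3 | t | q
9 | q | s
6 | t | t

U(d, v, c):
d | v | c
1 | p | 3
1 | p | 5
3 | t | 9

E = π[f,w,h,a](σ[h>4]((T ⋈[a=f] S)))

σ filters on h, owned by the right side.
E' = π[f,w,h,a]((T ⋈[a=f] σ[h>4](S)))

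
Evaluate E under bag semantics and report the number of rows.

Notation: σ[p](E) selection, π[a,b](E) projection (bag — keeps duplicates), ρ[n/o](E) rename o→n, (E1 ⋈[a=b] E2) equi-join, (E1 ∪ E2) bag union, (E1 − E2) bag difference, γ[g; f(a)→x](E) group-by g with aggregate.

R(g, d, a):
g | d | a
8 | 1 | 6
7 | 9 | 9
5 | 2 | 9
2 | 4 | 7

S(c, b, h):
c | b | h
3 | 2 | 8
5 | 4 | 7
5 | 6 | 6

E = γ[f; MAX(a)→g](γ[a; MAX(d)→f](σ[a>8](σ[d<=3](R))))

Row counts bottom-up:
  R → 4
  σ[d<=3](R) → 2
  σ[a>8](σ[d<=3](R)) → 1
  γ[a; MAX(d)→f](σ[a>8](σ[d<=3](R))) → 1
  γ[f; MAX(a)→g](γ[a; MAX(d)→f](σ[a>8](σ[d<=3](R)))) → 1

|E| = 1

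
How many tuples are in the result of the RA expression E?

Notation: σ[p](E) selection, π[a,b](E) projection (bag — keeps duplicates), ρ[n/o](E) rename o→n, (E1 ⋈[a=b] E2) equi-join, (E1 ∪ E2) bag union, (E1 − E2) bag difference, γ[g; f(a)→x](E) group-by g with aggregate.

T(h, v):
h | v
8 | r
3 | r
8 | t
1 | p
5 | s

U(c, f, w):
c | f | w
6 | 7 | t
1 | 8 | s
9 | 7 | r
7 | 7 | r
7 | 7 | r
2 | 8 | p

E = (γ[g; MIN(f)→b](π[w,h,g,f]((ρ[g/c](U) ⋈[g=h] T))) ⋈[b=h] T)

Subexpression sizes:
  U → 6
  ρ[g/c](U) → 6
  T → 5
  (ρ[g/c](U) ⋈[g=h] T) → 1
  π[w,h,g,f]((ρ[g/c](U) ⋈[g=h] T)) → 1
  γ[g; MIN(f)→b](π[w,h,g,f]((ρ[g/c](U) ⋈[g=h] T))) → 1
  T → 5
  (γ[g; MIN(f)→b](π[w,h,g,f]((ρ[g/c](U) ⋈[g=h] T))) ⋈[b=h] T) → 2

|E| = 2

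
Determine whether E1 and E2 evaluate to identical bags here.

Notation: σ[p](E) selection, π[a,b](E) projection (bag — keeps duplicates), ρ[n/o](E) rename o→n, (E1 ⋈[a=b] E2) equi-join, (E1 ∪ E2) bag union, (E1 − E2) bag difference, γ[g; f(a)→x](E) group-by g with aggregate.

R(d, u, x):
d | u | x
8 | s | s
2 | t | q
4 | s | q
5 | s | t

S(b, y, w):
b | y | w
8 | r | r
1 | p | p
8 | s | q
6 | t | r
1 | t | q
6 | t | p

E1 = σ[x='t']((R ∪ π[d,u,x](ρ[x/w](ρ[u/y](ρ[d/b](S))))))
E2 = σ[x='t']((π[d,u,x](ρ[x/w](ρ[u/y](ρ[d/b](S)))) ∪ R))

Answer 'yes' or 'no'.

E1 stepwise |·|:
  R → 4
  S → 6
  ρ[d/b](S) → 6
  ρ[u/y](ρ[d/b](S)) → 6
  ρ[x/w](ρ[u/y](ρ[d/b](S))) → 6
  π[d,u,x](ρ[x/w](ρ[u/y](ρ[d/b](S)))) → 6
  (R ∪ π[d,u,x](ρ[x/w](ρ[u/y](ρ[d/b](S))))) → 10
  σ[x='t']((R ∪ π[d,u,x](ρ[x/w](ρ[u/y](ρ[d/b](S)))))) → 1
E2 stepwise |·|:
  S → 6
  ρ[d/b](S) → 6
  ρ[u/y](ρ[d/b](S)) → 6
  ρ[x/w](ρ[u/y](ρ[d/b](S))) → 6
  π[d,u,x](ρ[x/w](ρ[u/y](ρ[d/b](S)))) → 6
  R → 4
  (π[d,u,x](ρ[x/w](ρ[u/y](ρ[d/b](S)))) ∪ R) → 10
  σ[x='t']((π[d,u,x](ρ[x/w](ρ[u/y](ρ[d/b](S)))) ∪ R)) → 1

E1 and E2 produce the same multiset:
d | u | x
5 | s | t

yes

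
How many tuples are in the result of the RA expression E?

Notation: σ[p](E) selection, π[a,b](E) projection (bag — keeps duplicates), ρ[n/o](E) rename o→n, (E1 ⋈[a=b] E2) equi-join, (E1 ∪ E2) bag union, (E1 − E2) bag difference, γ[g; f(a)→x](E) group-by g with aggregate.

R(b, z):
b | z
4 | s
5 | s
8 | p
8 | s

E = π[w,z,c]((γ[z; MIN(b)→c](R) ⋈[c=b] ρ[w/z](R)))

Row counts bottom-up:
  R → 4
  γ[z; MIN(b)→c](R) → 2
  R → 4
  ρ[w/z](R) → 4
  (γ[z; MIN(b)→c](R) ⋈[c=b] ρ[w/z](R)) → 3
  π[w,z,c]((γ[z; MIN(b)→c](R) ⋈[c=b] ρ[w/z](R))) → 3

|E| = 3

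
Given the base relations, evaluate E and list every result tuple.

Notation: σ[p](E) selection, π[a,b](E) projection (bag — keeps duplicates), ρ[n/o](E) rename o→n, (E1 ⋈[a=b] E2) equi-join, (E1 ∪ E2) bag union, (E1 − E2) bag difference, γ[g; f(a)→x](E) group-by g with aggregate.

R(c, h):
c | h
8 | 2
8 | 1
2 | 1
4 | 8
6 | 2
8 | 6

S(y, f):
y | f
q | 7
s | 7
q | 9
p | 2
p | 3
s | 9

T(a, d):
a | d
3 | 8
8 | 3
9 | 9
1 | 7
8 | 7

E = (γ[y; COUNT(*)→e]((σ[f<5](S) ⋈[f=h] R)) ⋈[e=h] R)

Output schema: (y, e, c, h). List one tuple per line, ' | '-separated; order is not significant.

Stepwise |·|:
  S → 6
  σ[f<5](S) → 2
  R → 6
  (σ[f<5](S) ⋈[f=h] R) → 2
  γ[y; COUNT(*)→e]((σ[f<5](S) ⋈[f=h] R)) → 1
  R → 6
  (γ[y; COUNT(*)→e]((σ[f<5](S) ⋈[f=h] R)) ⋈[e=h] R) → 2

== RESULT ==
y | e | c | h
p | 2 | 6 | 2
p | 2 | 8 | 2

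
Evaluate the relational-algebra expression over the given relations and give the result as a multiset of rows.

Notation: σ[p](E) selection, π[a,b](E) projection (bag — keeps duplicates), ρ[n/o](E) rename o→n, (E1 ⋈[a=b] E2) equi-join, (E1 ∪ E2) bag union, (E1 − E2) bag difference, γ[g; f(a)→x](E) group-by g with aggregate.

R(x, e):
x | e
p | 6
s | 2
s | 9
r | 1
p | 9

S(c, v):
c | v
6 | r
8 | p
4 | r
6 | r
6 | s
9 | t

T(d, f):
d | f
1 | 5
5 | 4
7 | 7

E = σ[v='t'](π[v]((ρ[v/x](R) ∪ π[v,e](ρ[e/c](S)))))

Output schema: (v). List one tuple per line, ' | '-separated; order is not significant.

Stepwise |·|:
  R → 5
  ρ[v/x](R) → 5
  S → 6
  ρ[e/c](S) → 6
  π[v,e](ρ[e/c](S)) → 6
  (ρ[v/x](R) ∪ π[v,e](ρ[e/c](S))) → 11
  π[v]((ρ[v/x](R) ∪ π[v,e](ρ[e/c](S)))) → 11
  σ[v='t'](π[v]((ρ[v/x](R) ∪ π[v,e](ρ[e/c](S))))) → 1

== RESULT ==
v
t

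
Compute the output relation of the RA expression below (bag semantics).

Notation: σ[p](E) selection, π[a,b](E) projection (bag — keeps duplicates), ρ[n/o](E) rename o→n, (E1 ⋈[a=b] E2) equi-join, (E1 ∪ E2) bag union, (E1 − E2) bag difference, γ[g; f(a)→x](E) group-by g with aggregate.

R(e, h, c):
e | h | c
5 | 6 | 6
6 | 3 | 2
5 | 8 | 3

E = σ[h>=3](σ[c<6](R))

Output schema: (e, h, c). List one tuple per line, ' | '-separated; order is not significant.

Stepwise |·|:
  R → 3
  σ[c<6](R) → 2
  σ[h>=3](σ[c<6](R)) → 2

== RESULT ==
e | h | c
5 | 8 | 3
6 | 3 | 2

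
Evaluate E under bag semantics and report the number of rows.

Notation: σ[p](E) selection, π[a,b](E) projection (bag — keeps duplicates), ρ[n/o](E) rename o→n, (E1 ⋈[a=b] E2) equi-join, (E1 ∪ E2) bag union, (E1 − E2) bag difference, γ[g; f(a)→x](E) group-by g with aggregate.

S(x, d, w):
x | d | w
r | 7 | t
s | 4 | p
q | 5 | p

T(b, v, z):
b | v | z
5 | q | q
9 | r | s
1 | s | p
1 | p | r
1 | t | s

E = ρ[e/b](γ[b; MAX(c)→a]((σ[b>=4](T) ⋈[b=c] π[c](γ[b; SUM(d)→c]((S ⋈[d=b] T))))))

Stepwise |·|:
  T → 5
  σ[b>=4](T) → 2
  S → 3
  T → 5
  (S ⋈[d=b] T) → 1
  γ[b; SUM(d)→c]((S ⋈[d=b] T)) → 1
  π[c](γ[b; SUM(d)→c]((S ⋈[d=b] T))) → 1
  (σ[b>=4](T) ⋈[b=c] π[c](γ[b; SUM(d)→c]((S ⋈[d=b] T)))) → 1
  γ[b; MAX(c)→a]((σ[b>=4](T) ⋈[b=c] π[c](γ[b; SUM(d)→c]((S ⋈[d=b] T))))) → 1
  ρ[e/b](γ[b; MAX(c)→a]((σ[b>=4](T) ⋈[b=c] π[c](γ[b; SUM(d)→c]((S ⋈[d=b] T)))))) → 1

|E| = 1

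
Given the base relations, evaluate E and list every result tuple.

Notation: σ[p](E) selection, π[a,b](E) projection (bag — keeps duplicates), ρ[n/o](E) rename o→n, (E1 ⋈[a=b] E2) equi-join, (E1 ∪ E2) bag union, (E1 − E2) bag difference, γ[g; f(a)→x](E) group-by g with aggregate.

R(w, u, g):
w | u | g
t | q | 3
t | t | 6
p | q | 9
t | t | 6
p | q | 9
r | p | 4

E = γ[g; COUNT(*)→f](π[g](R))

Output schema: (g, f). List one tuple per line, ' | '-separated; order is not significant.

Row counts bottom-up:
  R → 6
  π[g](R) → 6
  γ[g; COUNT(*)→f](π[g](R)) → 4

== RESULT ==
g | f
3 | 1
4 | 1
6 | 2
9 | 2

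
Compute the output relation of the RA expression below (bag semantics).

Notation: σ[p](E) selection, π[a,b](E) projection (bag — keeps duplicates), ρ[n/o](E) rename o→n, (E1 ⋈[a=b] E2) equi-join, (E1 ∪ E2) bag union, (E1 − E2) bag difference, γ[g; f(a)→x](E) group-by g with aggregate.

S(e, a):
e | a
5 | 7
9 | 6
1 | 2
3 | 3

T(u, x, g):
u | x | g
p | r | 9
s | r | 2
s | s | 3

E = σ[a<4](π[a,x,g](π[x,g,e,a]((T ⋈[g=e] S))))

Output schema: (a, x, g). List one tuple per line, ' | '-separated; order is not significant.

Row counts bottom-up:
  T → 3
  S → 4
  (T ⋈[g=e] S) → 2
  π[x,g,e,a]((T ⋈[g=e] S)) → 2
  π[a,x,g](π[x,g,e,a]((T ⋈[g=e] S))) → 2
  σ[a<4](π[a,x,g](π[x,g,e,a]((T ⋈[g=e] S)))) → 1

== RESULT ==
a | x | g
3 | s | 3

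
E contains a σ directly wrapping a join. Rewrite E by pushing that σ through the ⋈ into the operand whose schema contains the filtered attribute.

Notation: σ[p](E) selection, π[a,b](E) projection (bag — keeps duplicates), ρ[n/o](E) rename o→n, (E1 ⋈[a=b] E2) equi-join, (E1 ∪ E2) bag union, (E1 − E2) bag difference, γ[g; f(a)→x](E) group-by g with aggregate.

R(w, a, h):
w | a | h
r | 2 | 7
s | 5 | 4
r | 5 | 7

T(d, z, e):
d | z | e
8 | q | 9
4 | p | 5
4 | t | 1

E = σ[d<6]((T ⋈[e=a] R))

σ filters on d, owned by the left side.
E' = (σ[d<6](T) ⋈[e=a] R)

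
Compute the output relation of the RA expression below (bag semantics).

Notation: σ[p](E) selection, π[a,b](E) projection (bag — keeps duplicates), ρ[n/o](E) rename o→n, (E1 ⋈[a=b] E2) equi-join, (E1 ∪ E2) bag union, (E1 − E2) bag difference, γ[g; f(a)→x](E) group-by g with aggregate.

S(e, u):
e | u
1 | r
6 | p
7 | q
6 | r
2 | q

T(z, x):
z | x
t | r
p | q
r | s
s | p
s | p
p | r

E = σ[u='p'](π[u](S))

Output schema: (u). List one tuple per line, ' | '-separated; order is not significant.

Per-node cardinality:
  S → 5
  π[u](S) → 5
  σ[u='p'](π[u](S)) → 1

== RESULT ==
u
p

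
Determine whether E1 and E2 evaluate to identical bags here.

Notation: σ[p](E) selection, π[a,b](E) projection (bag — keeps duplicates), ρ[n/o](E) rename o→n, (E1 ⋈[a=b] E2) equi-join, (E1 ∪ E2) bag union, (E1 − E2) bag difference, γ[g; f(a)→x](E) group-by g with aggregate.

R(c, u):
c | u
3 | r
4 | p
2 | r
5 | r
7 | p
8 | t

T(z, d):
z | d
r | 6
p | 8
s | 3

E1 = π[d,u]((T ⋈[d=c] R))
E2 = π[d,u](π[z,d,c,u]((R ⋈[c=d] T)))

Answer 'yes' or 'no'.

E1 stepwise |·|:
  T → 3
  R → 6
  (T ⋈[d=c] R) → 2
  π[d,u]((T ⋈[d=c] R)) → 2
E2 stepwise |·|:
  R → 6
  T → 3
  (R ⋈[c=d] T) → 2
  π[z,d,c,u]((R ⋈[c=d] T)) → 2
  π[d,u](π[z,d,c,u]((R ⋈[c=d] T))) → 2

E1 and E2 produce the same multiset:
d | u
3 | r
8 | t

yes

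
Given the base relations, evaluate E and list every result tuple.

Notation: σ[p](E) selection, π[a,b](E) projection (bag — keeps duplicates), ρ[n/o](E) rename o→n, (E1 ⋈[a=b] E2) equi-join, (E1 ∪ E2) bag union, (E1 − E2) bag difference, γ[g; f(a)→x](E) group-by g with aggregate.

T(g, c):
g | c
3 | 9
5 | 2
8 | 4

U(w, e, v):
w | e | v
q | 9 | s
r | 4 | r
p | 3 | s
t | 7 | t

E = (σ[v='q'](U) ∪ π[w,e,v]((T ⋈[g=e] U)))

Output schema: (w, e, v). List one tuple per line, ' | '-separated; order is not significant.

Per-node cardinality:
  U → 4
  σ[v='q'](U) → 0
  T → 3
  U → 4
  (T ⋈[g=e] U) → 1
  π[w,e,v]((T ⋈[g=e] U)) → 1
  (σ[v='q'](U) ∪ π[w,e,v]((T ⋈[g=e] U))) → 1

== RESULT ==
w | e | v
p | 3 | s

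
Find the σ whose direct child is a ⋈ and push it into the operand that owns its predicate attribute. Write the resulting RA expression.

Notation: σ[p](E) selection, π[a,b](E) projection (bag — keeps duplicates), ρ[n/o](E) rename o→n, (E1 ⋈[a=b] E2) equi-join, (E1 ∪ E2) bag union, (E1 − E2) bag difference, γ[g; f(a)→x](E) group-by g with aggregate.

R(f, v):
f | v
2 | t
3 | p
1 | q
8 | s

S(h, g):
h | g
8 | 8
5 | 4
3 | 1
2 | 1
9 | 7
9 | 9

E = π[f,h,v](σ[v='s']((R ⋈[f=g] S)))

σ filters on v, owned by the left side.
E' = π[f,h,v]((σ[v='s'](R) ⋈[f=g] S))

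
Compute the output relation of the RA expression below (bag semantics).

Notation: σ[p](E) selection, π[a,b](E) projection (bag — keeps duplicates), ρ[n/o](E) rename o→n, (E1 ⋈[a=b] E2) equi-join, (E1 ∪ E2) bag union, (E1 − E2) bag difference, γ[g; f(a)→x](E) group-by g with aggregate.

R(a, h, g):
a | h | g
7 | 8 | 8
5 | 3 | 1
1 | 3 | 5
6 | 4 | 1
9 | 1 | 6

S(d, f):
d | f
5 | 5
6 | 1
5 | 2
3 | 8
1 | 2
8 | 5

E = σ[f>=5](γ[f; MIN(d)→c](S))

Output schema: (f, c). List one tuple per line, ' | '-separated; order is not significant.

Subexpression sizes:
  S → 6
  γ[f; MIN(d)→c](S) → 4
  σ[f>=5](γ[f; MIN(d)→c](S)) → 2

== RESULT ==
f | c
5 | 5
8 | 3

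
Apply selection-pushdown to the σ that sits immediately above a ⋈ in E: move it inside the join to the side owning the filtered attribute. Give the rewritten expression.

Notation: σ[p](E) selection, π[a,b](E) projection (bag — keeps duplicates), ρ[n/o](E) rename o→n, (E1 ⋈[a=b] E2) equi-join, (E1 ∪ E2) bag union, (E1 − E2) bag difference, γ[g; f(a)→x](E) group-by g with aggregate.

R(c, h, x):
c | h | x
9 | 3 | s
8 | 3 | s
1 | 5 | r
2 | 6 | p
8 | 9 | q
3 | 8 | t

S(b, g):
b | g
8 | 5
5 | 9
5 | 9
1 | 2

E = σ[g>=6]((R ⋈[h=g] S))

σ filters on g, owned by the right side.
E' = (R ⋈[h=g] σ[g>=6](S))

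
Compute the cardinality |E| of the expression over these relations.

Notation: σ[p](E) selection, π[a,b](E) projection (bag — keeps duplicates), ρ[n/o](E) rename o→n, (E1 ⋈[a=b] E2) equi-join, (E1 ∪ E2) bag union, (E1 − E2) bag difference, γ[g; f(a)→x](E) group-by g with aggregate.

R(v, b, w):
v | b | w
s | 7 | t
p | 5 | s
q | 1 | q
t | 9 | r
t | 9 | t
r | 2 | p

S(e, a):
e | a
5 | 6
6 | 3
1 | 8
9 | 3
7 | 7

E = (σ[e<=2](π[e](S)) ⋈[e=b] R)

Subexpression sizes:
  S → 5
  π[e](S) → 5
  σ[e<=2](π[e](S)) → 1
  R → 6
  (σ[e<=2](π[e](S)) ⋈[e=b] R) → 1

|E| = 1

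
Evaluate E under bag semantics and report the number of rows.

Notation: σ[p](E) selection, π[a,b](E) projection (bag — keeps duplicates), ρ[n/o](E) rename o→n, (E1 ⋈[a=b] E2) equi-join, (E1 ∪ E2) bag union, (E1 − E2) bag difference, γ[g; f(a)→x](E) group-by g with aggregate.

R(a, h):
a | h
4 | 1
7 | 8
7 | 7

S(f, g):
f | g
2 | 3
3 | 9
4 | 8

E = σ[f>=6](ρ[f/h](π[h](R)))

Per-node cardinality:
  R → 3
  π[h](R) → 3
  ρ[f/h](π[h](R)) → 3
  σ[f>=6](ρ[f/h](π[h](R))) → 2

|E| = 2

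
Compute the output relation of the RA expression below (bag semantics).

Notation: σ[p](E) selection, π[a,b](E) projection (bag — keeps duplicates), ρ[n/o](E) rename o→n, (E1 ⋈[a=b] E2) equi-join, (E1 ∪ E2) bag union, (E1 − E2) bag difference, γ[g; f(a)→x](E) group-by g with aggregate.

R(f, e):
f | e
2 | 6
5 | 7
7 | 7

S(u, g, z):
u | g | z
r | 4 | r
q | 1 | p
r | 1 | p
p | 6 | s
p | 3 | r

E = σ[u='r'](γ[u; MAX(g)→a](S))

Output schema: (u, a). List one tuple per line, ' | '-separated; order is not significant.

Stepwise |·|:
  S → 5
  γ[u; MAX(g)→a](S) → 3
  σ[u='r'](γ[u; MAX(g)→a](S)) → 1

== RESULT ==
u | a
r | 4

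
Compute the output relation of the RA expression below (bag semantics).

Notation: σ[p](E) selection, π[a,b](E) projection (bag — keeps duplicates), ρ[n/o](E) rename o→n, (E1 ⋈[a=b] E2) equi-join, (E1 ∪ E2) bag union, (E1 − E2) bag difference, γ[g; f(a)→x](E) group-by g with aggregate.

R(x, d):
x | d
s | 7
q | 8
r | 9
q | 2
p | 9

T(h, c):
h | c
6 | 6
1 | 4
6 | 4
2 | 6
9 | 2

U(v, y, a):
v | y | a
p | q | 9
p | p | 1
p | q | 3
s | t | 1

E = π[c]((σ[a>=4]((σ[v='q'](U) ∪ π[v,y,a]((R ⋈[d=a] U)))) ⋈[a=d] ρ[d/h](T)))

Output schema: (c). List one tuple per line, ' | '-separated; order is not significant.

Subexpression sizes:
  U → 4
  σ[v='q'](U) → 0
  R → 5
  U → 4
  (R ⋈[d=a] U) → 2
  π[v,y,a]((R ⋈[d=a] U)) → 2
  (σ[v='q'](U) ∪ π[v,y,a]((R ⋈[d=a] U))) → 2
  σ[a>=4]((σ[v='q'](U) ∪ π[v,y,a]((R ⋈[d=a] U)))) → 2
  T → 5
  ρ[d/h](T) → 5
  (σ[a>=4]((σ[v='q'](U) ∪ π[v,y,a]((R ⋈[d=a] U)))) ⋈[a=d] ρ[d/h](T)) → 2
  π[c]((σ[a>=4]((σ[v='q'](U) ∪ π[v,y,a]((R ⋈[d=a] U)))) ⋈[a=d] ρ[d/h](T))) → 2

== RESULT ==
c
2
2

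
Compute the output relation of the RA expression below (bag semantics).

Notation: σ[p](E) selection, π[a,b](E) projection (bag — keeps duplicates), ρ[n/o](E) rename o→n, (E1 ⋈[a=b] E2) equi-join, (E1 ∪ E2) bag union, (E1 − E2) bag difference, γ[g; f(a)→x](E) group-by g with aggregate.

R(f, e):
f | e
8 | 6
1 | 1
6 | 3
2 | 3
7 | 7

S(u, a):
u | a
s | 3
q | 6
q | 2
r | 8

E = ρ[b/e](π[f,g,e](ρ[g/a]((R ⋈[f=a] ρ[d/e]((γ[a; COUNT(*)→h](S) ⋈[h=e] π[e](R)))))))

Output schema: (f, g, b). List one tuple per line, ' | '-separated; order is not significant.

Stepwise |·|:
  R → 5
  S → 4
  γ[a; COUNT(*)→h](S) → 4
  R → 5
  π[e](R) → 5
  (γ[a; COUNT(*)→h](S) ⋈[h=e] π[e](R)) → 4
  ρ[d/e]((γ[a; COUNT(*)→h](S) ⋈[h=e] π[e](R))) → 4
  (R ⋈[f=a] ρ[d/e]((γ[a; COUNT(*)→h](S) ⋈[h=e] π[e](R)))) → 3
  ρ[g/a]((R ⋈[f=a] ρ[d/e]((γ[a; COUNT(*)→h](S) ⋈[h=e] π[e](R))))) → 3
  π[f,g,e](ρ[g/a]((R ⋈[f=a] ρ[d/e]((γ[a; COUNT(*)→h](S) ⋈[h=e] π[e](R)))))) → 3
  ρ[b/e](π[f,g,e](ρ[g/a]((R ⋈[f=a] ρ[d/e]((γ[a; COUNT(*)→h](S) ⋈[h=e] π[e](R))))))) → 3

== RESULT ==
f | g | b
2 | 2 | 3
6 | 6 | 3
8 | 8 | 6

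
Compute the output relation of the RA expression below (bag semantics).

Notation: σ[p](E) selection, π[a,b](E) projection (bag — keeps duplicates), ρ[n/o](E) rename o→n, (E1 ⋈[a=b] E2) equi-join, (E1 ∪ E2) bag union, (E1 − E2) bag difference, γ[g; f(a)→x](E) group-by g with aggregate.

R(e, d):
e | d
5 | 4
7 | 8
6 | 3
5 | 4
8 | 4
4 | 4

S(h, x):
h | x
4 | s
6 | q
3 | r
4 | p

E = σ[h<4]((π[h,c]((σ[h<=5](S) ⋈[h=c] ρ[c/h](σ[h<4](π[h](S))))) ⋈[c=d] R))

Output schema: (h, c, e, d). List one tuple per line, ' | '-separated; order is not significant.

Row counts bottom-up:
  S → 4
  σ[h<=5](S) → 3
  S → 4
  π[h](S) → 4
  σ[h<4](π[h](S)) → 1
  ρ[c/h](σ[h<4](π[h](S))) → 1
  (σ[h<=5](S) ⋈[h=c] ρ[c/h](σ[h<4](π[h](S)))) → 1
  π[h,c]((σ[h<=5](S) ⋈[h=c] ρ[c/h](σ[h<4](π[h](S))))) → 1
  R → 6
  (π[h,c]((σ[h<=5](S) ⋈[h=c] ρ[c/h](σ[h<4](π[h](S))))) ⋈[c=d] R) → 1
  σ[h<4]((π[h,c]((σ[h<=5](S) ⋈[h=c] ρ[c/h](σ[h<4](π[h](S))))) ⋈[c=d] R)) → 1

== RESULT ==
h | c | e | d
3 | 3 | 6 | 3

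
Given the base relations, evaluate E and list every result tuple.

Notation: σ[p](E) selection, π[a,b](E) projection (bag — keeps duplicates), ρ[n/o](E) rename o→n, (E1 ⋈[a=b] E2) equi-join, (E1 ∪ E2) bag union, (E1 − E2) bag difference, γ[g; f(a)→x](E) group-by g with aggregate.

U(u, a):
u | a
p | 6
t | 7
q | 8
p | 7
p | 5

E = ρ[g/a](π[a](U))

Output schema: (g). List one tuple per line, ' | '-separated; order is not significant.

Per-node cardinality:
  U → 5
  π[a](U) → 5
  ρ[g/a](π[a](U)) → 5

== RESULT ==
g
5
6
7
7
8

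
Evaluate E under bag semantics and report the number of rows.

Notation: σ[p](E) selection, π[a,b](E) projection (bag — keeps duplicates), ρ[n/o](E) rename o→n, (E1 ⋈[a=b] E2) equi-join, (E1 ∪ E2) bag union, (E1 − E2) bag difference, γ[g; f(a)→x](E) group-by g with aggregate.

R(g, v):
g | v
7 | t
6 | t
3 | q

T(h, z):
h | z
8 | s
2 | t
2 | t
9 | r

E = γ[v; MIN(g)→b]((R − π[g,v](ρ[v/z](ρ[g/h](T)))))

Stepwise |·|:
  R → 3
  T → 4
  ρ[g/h](T) → 4
  ρ[v/z](ρ[g/h](T)) → 4
  π[g,v](ρ[v/z](ρ[g/h](T))) → 4
  (R − π[g,v](ρ[v/z](ρ[g/h](T)))) → 3
  γ[v; MIN(g)→b]((R − π[g,v](ρ[v/z](ρ[g/h](T))))) → 2

|E| = 2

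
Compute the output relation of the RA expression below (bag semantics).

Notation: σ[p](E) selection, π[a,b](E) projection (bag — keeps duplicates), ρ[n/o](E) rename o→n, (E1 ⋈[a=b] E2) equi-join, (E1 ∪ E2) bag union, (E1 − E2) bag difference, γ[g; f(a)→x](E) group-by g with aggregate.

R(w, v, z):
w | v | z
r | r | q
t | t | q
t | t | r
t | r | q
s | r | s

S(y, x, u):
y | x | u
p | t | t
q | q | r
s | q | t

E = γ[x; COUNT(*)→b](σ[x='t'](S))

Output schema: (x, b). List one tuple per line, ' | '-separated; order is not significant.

Row counts bottom-up:
  S → 3
  σ[x='t'](S) → 1
  γ[x; COUNT(*)→b](σ[x='t'](S)) → 1

== RESULT ==
x | b
t | 1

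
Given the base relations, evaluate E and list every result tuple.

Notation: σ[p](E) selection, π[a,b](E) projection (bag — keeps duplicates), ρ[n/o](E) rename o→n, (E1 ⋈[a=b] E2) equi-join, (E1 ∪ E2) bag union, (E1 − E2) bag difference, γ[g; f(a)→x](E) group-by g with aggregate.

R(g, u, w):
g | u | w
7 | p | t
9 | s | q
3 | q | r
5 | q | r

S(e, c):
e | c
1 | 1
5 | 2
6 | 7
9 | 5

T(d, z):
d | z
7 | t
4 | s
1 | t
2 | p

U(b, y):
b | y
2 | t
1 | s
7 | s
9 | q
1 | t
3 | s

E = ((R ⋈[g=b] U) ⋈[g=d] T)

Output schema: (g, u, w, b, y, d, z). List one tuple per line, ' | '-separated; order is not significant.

Subexpression sizes:
  R → 4
  U → 6
  (R ⋈[g=b] U) → 3
  T → 4
  ((R ⋈[g=b] U) ⋈[g=d] T) → 1

== RESULT ==
g | u | w | b | y | d | z
7 | p | t | 7 | s | 7 | t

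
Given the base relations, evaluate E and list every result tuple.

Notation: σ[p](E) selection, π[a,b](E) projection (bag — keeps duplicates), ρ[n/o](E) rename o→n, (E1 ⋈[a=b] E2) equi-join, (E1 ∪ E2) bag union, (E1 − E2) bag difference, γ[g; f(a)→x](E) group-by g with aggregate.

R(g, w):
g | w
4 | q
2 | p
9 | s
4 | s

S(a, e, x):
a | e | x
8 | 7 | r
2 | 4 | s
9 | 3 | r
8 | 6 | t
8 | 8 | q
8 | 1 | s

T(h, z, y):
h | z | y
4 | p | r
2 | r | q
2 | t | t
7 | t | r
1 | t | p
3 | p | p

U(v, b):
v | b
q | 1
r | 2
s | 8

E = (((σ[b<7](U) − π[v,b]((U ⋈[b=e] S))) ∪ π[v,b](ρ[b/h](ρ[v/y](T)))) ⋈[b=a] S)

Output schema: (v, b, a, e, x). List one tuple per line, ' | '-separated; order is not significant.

Stepwise |·|:
  U → 3
  σ[b<7](U) → 2
  U → 3
  S → 6
  (U ⋈[b=e] S) → 2
  π[v,b]((U ⋈[b=e] S)) → 2
  (σ[b<7](U) − π[v,b]((U ⋈[b=e] S))) → 1
  T → 6
  ρ[v/y](T) → 6
  ρ[b/h](ρ[v/y](T)) → 6
  π[v,b](ρ[b/h](ρ[v/y](T))) → 6
  ((σ[b<7](U) − π[v,b]((U ⋈[b=e] S))) ∪ π[v,b](ρ[b/h](ρ[v/y](T)))) → 7
  S → 6
  (((σ[b<7](U) − π[v,b]((U ⋈[b=e] S))) ∪ π[v,b](ρ[b/h](ρ[v/y](T)))) ⋈[b=a] S) → 3

== RESULT ==
v | b | a | e | x
q | 2 | 2 | 4 | s
r | 2 | 2 | 4 | s
t | 2 | 2 | 4 | s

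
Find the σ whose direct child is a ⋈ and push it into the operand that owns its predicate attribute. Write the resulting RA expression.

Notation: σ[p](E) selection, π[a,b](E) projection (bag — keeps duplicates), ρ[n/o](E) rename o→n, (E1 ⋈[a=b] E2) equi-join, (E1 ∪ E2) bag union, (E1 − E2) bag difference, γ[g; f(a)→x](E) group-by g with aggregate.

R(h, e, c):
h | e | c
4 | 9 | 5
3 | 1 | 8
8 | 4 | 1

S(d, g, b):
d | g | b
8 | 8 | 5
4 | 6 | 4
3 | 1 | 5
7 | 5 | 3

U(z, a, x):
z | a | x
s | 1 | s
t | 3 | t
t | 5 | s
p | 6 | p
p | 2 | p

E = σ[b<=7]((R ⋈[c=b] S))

σ filters on b, owned by the right side.
E' = (R ⋈[c=b] σ[b<=7](S))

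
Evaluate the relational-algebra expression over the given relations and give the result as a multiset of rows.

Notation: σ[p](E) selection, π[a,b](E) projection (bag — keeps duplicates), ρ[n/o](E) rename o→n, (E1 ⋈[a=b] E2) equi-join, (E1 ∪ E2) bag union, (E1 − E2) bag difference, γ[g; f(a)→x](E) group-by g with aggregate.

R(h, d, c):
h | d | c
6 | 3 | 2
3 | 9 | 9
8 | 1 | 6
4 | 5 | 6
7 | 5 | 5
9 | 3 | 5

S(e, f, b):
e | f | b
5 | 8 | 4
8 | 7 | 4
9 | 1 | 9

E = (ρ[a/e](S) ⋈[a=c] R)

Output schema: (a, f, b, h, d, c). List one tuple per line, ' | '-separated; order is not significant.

Subexpression sizes:
  S → 3
  ρ[a/e](S) → 3
  R → 6
  (ρ[a/e](S) ⋈[a=c] R) → 3

== RESULT ==
a | f | b | h | d | c
5 | 8 | 4 | 7 | 5 | 5
5 | 8 | 4 | 9 | 3 | 5
9 | 1 | 9 | 3 | 9 | 9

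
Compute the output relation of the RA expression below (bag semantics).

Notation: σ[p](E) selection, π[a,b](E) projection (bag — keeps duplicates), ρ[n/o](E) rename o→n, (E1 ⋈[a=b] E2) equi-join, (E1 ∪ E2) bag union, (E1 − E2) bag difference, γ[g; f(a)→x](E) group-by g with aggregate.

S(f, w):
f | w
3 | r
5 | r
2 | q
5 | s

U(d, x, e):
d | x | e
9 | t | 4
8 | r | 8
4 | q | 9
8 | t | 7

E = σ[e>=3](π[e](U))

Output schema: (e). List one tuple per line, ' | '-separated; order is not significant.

Stepwise |·|:
  U → 4
  π[e](U) → 4
  σ[e>=3](π[e](U)) → 4

== RESULT ==
e
4
7
8
9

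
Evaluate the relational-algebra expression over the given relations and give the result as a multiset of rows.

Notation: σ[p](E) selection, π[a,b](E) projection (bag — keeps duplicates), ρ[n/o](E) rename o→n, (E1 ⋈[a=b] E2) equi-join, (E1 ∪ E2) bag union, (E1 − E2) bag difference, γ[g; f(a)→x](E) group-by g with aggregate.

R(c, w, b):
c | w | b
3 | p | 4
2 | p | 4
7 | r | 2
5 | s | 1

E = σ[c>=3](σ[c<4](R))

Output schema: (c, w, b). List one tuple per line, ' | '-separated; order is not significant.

Stepwise |·|:
  R → 4
  σ[c<4](R) → 2
  σ[c>=3](σ[c<4](R)) → 1

== RESULT ==
c | w | b
3 | p | 4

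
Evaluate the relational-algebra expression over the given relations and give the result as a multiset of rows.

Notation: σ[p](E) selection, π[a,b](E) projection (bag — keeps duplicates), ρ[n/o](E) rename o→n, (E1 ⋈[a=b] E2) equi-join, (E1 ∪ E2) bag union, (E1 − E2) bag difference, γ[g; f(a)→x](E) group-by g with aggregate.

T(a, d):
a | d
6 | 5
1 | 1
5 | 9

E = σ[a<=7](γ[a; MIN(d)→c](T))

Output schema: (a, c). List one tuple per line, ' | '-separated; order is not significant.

Row counts bottom-up:
  T → 3
  γ[a; MIN(d)→c](T) → 3
  σ[a<=7](γ[a; MIN(d)→c](T)) → 3

== RESULT ==
a | c
1 | 1
5 | 9
6 | 5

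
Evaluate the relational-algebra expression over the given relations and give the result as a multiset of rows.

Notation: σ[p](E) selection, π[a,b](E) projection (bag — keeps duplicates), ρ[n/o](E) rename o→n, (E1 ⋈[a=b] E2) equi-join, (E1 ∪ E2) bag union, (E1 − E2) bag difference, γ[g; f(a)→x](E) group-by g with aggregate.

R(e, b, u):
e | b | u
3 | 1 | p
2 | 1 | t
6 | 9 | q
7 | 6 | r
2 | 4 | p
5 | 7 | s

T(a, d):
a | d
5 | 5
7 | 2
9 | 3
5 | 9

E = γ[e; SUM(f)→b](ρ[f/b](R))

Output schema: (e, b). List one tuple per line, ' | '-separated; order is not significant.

Per-node cardinality:
  R → 6
  ρ[f/b](R) → 6
  γ[e; SUM(f)→b](ρ[f/b](R)) → 5

== RESULT ==
e | b
2 | 5
3 | 1
5 | 7
6 | 9
7 | 6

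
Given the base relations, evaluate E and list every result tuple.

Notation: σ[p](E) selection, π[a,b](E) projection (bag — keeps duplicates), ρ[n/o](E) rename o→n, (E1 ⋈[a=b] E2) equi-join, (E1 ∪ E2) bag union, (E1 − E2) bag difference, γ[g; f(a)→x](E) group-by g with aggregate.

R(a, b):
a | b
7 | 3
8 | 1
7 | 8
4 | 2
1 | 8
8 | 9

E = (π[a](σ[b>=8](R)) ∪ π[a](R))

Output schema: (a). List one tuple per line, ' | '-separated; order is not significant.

Subexpression sizes:
  R → 6
  σ[b>=8](R) → 3
  π[a](σ[b>=8](R)) → 3
  R → 6
  π[a](R) → 6
  (π[a](σ[b>=8](R)) ∪ π[a](R)) → 9

== RESULT ==
a
1
1
4
7
7
7
8
8
8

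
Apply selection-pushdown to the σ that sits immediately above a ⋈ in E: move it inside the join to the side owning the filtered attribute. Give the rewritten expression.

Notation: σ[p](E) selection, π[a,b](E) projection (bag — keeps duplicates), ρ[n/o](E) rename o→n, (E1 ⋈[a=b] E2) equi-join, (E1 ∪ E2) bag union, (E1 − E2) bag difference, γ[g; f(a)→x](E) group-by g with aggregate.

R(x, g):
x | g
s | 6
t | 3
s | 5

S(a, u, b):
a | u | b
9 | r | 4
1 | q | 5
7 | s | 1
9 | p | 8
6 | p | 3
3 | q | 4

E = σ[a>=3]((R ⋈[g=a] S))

σ filters on a, owned by the right side.
E' = (R ⋈[g=a] σ[a>=3](S))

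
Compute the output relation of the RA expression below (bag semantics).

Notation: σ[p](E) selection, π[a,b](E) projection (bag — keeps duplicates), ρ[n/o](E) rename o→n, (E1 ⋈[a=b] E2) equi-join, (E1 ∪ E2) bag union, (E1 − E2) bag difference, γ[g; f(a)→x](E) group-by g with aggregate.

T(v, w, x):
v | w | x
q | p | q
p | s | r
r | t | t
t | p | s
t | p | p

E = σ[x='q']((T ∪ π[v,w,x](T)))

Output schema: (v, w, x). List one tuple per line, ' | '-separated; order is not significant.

Stepwise |·|:
  T → 5
  T → 5
  π[v,w,x](T) → 5
  (T ∪ π[v,w,x](T)) → 10
  σ[x='q']((T ∪ π[v,w,x](T))) → 2

== RESULT ==
v | w | x
q | p | q
q | p | q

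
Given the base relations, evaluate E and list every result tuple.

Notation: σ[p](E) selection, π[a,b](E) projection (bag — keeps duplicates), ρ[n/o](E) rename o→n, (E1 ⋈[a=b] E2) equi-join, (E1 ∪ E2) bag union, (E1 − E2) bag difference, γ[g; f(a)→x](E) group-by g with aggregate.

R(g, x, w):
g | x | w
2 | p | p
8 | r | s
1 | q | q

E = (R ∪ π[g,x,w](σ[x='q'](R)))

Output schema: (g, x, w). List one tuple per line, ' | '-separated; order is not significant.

Per-node cardinality:
  R → 3
  R → 3
  σ[x='q'](R) → 1
  π[g,x,w](σ[x='q'](R)) → 1
  (R ∪ π[g,x,w](σ[x='q'](R))) → 4

== RESULT ==
g | x | w
1 | q | q
1 | q | q
2 | p | p
8 | r | s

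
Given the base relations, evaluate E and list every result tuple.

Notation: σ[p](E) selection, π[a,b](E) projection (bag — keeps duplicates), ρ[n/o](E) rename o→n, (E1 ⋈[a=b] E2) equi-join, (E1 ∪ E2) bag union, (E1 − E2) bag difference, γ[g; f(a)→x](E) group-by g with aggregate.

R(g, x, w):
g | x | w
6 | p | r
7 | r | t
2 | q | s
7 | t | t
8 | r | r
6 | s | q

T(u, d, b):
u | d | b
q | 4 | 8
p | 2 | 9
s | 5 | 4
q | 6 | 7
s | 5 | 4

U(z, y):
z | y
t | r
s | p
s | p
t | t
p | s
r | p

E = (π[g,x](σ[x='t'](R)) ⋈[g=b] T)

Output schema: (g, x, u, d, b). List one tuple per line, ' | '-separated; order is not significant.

Row counts bottom-up:
  R → 6
  σ[x='t'](R) → 1
  π[g,x](σ[x='t'](R)) → 1
  T → 5
  (π[g,x](σ[x='t'](R)) ⋈[g=b] T) → 1

== RESULT ==
g | x | u | d | b
7 | t | q | 6 | 7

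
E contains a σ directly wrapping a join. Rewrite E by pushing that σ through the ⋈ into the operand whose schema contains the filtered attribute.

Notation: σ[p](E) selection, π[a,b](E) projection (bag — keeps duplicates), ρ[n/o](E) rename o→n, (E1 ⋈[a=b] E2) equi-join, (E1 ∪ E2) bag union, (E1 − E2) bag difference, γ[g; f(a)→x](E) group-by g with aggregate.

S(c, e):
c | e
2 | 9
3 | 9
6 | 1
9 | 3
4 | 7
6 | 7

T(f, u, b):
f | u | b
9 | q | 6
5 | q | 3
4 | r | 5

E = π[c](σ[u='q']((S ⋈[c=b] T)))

σ filters on u, owned by the right side.
E' = π[c]((S ⋈[c=b] σ[u='q'](T)))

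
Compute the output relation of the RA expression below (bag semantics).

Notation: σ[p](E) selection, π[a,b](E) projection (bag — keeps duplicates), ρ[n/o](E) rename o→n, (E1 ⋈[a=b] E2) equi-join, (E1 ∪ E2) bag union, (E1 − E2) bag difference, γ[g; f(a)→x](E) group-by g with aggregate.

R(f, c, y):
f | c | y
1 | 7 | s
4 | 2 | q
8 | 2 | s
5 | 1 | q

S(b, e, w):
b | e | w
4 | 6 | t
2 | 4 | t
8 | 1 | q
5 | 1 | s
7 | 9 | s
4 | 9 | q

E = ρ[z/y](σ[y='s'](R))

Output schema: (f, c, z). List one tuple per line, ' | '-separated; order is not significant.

Subexpression sizes:
  R → 4
  σ[y='s'](R) → 2
  ρ[z/y](σ[y='s'](R)) → 2

== RESULT ==
f | c | z
1 | 7 | s
8 | 2 | s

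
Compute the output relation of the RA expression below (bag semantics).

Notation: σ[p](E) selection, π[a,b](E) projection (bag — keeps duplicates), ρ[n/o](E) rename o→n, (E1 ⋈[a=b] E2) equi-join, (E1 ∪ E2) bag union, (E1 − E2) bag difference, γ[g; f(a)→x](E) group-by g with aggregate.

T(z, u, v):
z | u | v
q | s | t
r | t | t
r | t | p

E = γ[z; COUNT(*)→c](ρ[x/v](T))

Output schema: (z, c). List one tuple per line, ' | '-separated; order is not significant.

Row counts bottom-up:
  T → 3
  ρ[x/v](T) → 3
  γ[z; COUNT(*)→c](ρ[x/v](T)) → 2

== RESULT ==
z | c
q | 1
r | 2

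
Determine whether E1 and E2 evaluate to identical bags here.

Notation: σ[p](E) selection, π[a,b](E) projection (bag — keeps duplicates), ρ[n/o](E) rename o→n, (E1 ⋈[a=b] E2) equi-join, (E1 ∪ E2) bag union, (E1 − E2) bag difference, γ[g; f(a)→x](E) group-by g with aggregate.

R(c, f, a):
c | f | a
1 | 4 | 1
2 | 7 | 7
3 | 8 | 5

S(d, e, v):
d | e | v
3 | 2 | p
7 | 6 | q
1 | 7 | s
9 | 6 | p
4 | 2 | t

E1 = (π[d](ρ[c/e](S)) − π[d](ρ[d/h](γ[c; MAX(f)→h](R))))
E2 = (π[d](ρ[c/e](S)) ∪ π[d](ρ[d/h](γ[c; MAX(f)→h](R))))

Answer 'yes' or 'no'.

E1 stepwise |·|:
  S → 5
  ρ[c/e](S) → 5
  π[d](ρ[c/e](S)) → 5
  R → 3
  γ[c; MAX(f)→h](R) → 3
  ρ[d/h](γ[c; MAX(f)→h](R)) → 3
  π[d](ρ[d/h](γ[c; MAX(f)→h](R))) → 3
  (π[d](ρ[c/e](S)) − π[d](ρ[d/h](γ[c; MAX(f)→h](R)))) → 3
E2 stepwise |·|:
  S → 5
  ρ[c/e](S) → 5
  π[d](ρ[c/e](S)) → 5
  R → 3
  γ[c; MAX(f)→h](R) → 3
  ρ[d/h](γ[c; MAX(f)→h](R)) → 3
  π[d](ρ[d/h](γ[c; MAX(f)→h](R))) → 3
  (π[d](ρ[c/e](S)) ∪ π[d](ρ[d/h](γ[c; MAX(f)→h](R)))) → 8

E1 result:
d
1
3
9
E2 result:
d
1
3
4
4
7
7
8
9
Witness: (8,) appears 0× in E1 but 1× in E2.

no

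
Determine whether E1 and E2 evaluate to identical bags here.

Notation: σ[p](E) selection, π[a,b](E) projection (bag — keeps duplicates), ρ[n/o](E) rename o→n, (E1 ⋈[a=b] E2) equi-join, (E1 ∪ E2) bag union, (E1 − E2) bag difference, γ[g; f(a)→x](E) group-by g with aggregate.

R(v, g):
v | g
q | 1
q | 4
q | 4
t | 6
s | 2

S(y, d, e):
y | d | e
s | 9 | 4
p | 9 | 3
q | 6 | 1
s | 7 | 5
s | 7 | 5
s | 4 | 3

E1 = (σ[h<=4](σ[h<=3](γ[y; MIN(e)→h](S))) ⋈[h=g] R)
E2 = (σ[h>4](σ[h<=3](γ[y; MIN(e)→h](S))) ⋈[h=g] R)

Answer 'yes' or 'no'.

E1 per-node cardinality:
  S → 6
  γ[y; MIN(e)→h](S) → 3
  σ[h<=3](γ[y; MIN(e)→h](S)) → 3
  σ[h<=4](σ[h<=3](γ[y; MIN(e)→h](S))) → 3
  R → 5
  (σ[h<=4](σ[h<=3](γ[y; MIN(e)→h](S))) ⋈[h=g] R) → 1
E2 per-node cardinality:
  S → 6
  γ[y; MIN(e)→h](S) → 3
  σ[h<=3](γ[y; MIN(e)→h](S)) → 3
  σ[h>4](σ[h<=3](γ[y; MIN(e)→h](S))) → 0
  R → 5
  (σ[h>4](σ[h<=3](γ[y; MIN(e)→h](S))) ⋈[h=g] R) → 0

E1 result:
y | h | v | g
q | 1 | q | 1
E2 result:
y | h | v | g
(0 rows)
Witness: ('q', 1, 'q', 1) appears 1× in E1 but 0× in E2.

no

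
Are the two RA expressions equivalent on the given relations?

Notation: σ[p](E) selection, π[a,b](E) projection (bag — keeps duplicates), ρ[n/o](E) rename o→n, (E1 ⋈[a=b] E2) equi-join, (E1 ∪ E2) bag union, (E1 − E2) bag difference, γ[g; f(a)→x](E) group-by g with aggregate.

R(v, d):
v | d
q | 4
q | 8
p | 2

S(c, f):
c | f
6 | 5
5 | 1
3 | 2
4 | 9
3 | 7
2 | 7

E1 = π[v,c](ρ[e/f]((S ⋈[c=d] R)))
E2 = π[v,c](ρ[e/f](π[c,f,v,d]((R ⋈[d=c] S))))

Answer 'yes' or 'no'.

E1 per-node cardinality:
  S → 6
  R → 3
  (S ⋈[c=d] R) → 2
  ρ[e/f]((S ⋈[c=d] R)) → 2
  π[v,c](ρ[e/f]((S ⋈[c=d] R))) → 2
E2 per-node cardinality:
  R → 3
  S → 6
  (R ⋈[d=c] S) → 2
  π[c,f,v,d]((R ⋈[d=c] S)) → 2
  ρ[e/f](π[c,f,v,d]((R ⋈[d=c] S))) → 2
  π[v,c](ρ[e/f](π[c,f,v,d]((R ⋈[d=c] S)))) → 2

E1 and E2 produce the same multiset:
v | c
p | 2
q | 4

yes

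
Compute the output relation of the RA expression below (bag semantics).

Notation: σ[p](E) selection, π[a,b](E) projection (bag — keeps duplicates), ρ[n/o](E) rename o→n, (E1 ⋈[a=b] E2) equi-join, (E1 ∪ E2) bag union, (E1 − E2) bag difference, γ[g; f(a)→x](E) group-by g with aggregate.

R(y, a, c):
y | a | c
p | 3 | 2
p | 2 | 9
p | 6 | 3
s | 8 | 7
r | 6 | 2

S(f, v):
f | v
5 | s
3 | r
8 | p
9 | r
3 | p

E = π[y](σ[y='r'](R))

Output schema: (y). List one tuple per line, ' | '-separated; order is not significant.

Per-node cardinality:
  R → 5
  σ[y='r'](R) → 1
  π[y](σ[y='r'](R)) → 1

== RESULT ==
y
r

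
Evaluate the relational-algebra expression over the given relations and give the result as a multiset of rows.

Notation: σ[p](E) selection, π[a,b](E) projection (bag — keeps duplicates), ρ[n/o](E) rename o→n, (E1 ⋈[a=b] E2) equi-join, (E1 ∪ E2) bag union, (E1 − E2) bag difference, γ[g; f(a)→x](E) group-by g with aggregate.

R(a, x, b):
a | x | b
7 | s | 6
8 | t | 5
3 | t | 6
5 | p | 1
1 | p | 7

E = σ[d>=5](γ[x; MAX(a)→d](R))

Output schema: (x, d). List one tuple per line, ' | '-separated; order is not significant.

Stepwise |·|:
  R → 5
  γ[x; MAX(a)→d](R) → 3
  σ[d>=5](γ[x; MAX(a)→d](R)) → 3

== RESULT ==
x | d
p | 5
s | 7
t | 8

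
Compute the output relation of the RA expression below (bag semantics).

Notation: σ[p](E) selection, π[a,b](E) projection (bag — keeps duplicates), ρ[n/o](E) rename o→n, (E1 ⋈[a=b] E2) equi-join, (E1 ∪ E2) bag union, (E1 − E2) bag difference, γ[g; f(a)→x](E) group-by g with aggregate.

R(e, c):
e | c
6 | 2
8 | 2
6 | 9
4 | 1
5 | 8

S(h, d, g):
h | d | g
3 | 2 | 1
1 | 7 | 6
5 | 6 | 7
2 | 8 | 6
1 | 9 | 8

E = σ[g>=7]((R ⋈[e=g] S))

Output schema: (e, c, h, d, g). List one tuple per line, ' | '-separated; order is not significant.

Stepwise |·|:
  R → 5
  S → 5
  (R ⋈[e=g] S) → 5
  σ[g>=7]((R ⋈[e=g] S)) → 1

== RESULT ==
e | c | h | d | g
8 | 2 | 1 | 9 | 8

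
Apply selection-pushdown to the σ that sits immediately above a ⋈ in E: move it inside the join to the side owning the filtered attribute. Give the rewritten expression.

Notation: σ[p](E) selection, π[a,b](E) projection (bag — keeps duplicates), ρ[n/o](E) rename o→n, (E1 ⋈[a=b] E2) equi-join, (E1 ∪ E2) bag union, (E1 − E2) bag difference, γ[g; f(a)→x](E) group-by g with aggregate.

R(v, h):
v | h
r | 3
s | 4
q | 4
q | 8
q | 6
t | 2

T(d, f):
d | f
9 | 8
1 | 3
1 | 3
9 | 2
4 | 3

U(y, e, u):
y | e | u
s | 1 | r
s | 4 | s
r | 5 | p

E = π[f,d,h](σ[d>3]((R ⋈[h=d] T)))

σ filters on d, owned by the right side.
E' = π[f,d,h]((R ⋈[h=d] σ[d>3](T)))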